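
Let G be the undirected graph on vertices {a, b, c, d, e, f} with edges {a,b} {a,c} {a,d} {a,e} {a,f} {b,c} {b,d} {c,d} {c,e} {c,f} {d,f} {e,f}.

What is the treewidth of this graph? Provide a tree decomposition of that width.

Treewidth 3.
Bags: B1 = {a, c, d, f}  B2 = {a, b, c, d}  B3 = {a, c, e, f}
Tree: B1–B2, B1–B3

Every bag has size at most 4, so the width is 4 − 1 = 3 and tw(G) ≤ 3. On the other hand G contains the 4-clique {a, c, d, f}. A clique must lie in a single bag of any decomposition, so no decomposition can have width below 3. Therefore the treewidth is 3.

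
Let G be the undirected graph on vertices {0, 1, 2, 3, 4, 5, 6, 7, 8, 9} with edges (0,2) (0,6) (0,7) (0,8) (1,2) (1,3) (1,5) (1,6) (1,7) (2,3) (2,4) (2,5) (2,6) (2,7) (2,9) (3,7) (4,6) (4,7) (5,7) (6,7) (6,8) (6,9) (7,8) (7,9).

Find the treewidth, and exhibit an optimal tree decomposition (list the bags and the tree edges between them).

Treewidth 3.
One such decomposition:
Bags: B1 = {1, 2, 6, 7}  B2 = {2, 4, 6, 7}  B3 = {1, 2, 5, 7}  B4 = {1, 2, 3, 7}  B5 = {2, 6, 7, 9}  B6 = {0, 2, 6, 7}  B7 = {0, 6, 7, 8}
Tree: B1–B2, B1–B3, B1–B4, B1–B5, B5–B6, B6–B7

Each bag holds 4 vertices, so the decomposition has width 3, which upper-bounds the treewidth. On the other hand G contains the 4-clique {0, 6, 7, 8}. A clique must lie in a single bag of any decomposition, so no decomposition can have width below 3. Combining the bounds, tw(G) = 3.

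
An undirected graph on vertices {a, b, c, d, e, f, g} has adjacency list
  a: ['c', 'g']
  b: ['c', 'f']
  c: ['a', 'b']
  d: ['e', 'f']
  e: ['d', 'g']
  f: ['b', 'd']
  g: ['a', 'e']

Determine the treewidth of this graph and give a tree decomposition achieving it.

Treewidth 2.
One such decomposition:
Bags: B1 = {b, c, f}  B2 = {a, c, f}  B3 = {a, f, g}  B4 = {e, f, g}  B5 = {d, e, f}
Tree: B1–B2, B2–B3, B3–B4, B4–B5

Every bag has size at most 3, so the width is 3 − 1 = 2 and tw(G) ≤ 2. For the lower bound, G contains the cycle f–b–c–a–g–e–d–f, so G is not a forest; only forests have treewidth ≤ 1, hence tw(G) ≥ 2. The upper and lower bounds meet at 2, so that is the treewidth.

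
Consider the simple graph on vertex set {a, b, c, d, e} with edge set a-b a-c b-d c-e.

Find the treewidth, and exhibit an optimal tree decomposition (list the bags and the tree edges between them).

Treewidth 1.
Bags: B1 = {c, e}  B2 = {a, c}  B3 = {a, b}  B4 = {b, d}
Tree: B1–B2, B2–B3, B3–B4

Every bag has size at most 2, so the width is 2 − 1 = 1 and tw(G) ≤ 1. Since G has at least one edge (e.g. e–c), it is not an edgeless graph, so tw(G) ≥ 1. Therefore the treewidth is 1.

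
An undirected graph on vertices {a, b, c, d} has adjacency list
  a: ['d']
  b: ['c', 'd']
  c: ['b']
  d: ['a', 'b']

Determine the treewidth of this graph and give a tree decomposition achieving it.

Treewidth 1.
One optimal decomposition is:
Bags: B1 = {a, d}  B2 = {b, d}  B3 = {b, c}
Tree: B1–B2, B2–B3

Every bag has size at most 2, so the width is 2 − 1 = 1 and tw(G) ≤ 1. G has an edge, so its treewidth is at least 1. Therefore the treewidth is 1.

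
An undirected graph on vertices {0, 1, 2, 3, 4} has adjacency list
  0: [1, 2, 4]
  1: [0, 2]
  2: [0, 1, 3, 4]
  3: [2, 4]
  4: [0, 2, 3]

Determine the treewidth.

2

A width-2 tree decomposition is:
Bags: B1 = {0, 1, 2}  B2 = {0, 2, 4}  B3 = {2, 3, 4}
Tree: B1–B2, B2–B3
Every bag has size at most 3, so the width is 3 − 1 = 2 and tw(G) ≤ 2. For the lower bound, the 3 vertices {0, 1, 2} are pairwise adjacent, and any tree decomposition puts a clique entirely inside one bag — forcing width ≥ 2. Hence tw(G) = 2 exactly.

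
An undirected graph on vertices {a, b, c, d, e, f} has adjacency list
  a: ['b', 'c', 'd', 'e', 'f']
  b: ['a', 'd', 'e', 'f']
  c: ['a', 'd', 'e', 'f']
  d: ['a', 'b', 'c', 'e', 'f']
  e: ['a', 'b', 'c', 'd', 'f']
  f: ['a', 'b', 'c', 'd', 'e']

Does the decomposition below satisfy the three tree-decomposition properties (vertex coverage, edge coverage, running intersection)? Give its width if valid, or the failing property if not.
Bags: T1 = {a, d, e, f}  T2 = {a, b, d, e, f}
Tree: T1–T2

A tree decomposition must satisfy three properties: every vertex lies in some bag; for every edge, both endpoints lie together in some bag; and for every vertex, the bags containing it form a connected subtree. Here vertex c appears in no bag, so the decomposition is invalid.

No — vertex c appears in no bag.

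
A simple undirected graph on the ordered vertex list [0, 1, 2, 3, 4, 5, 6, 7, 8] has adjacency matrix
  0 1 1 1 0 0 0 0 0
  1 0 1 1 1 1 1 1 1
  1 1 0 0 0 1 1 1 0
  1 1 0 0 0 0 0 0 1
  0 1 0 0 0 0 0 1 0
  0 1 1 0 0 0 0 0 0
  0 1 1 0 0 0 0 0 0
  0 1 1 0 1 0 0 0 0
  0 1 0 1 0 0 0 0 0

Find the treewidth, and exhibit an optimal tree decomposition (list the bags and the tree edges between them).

Every bag has size at most 3, so the width is 3 − 1 = 2 and tw(G) ≤ 2. Conversely, {1, 3, 8} is a clique of size 3, and the vertices of any clique must share a bag in every tree decomposition; so some bag has ≥ 3 vertices and tw(G) ≥ 2. Combining the bounds, tw(G) = 2.

Treewidth 2.
One optimal decomposition is:
Bags: B1 = {0, 1, 2}  B2 = {1, 2, 7}  B3 = {1, 2, 5}  B4 = {0, 1, 3}  B5 = {1, 3, 8}  B6 = {1, 2, 6}  B7 = {1, 4, 7}
Tree: B1–B2, B2–B3, B1–B4, B4–B5, B1–B6, B2–B7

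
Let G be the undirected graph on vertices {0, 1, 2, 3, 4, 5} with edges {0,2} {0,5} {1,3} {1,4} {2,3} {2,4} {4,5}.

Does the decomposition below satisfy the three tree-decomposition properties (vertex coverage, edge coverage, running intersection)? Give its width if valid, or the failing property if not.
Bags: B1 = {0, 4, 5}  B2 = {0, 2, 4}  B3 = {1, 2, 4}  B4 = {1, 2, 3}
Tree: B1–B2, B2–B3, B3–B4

Vertex coverage: the bags together contain {0, 1, 2, 3, 4, 5}, the full vertex set. Edge coverage: each edge of G has both endpoints in at least one bag. Running intersection: for every vertex, the bags containing it form a connected subtree. All three properties hold, so this is a valid tree decomposition of width max|bag| − 1 = 2, and hence tw(G) ≤ 2.

Yes; width 2.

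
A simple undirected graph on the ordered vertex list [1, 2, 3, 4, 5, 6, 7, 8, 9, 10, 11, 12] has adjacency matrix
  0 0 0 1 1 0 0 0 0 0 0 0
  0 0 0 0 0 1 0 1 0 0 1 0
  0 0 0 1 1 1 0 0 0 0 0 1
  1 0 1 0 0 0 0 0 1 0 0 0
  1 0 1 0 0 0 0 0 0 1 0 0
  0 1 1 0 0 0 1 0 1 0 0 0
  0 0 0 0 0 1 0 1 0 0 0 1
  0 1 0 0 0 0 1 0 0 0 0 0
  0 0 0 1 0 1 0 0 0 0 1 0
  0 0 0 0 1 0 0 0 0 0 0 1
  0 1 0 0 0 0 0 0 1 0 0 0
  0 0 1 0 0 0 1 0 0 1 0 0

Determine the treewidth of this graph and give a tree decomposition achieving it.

Each bag holds 4 vertices, so the decomposition has width 3, which upper-bounds the treewidth. For the lower bound: the 4 vertex sets {2,8,11}, {7}, {6}, {3,4,9,12} are disjoint, each induces a connected subgraph, and every pair is joined by at least one edge of G. Contracting each set to a single vertex therefore yields K_{4} as a minor, and since treewidth is minor-monotone, tw(G) ≥ tw(K_{4}) = 3. The upper and lower bounds meet at 3, so that is the treewidth.

Treewidth 3.
One optimal decomposition is:
Bags: B1 = {2, 7, 8, 11}  B2 = {2, 6, 7, 11}  B3 = {6, 7, 9, 11}  B4 = {6, 7, 9, 12}  B5 = {3, 6, 9, 12}  B6 = {3, 4, 9, 12}  B7 = {3, 4, 10, 12}  B8 = {3, 4, 5, 10}  B9 = {1, 4, 5, 10}
Tree: B1–B2, B2–B3, B3–B4, B4–B5, B5–B6, B6–B7, B7–B8, B8–B9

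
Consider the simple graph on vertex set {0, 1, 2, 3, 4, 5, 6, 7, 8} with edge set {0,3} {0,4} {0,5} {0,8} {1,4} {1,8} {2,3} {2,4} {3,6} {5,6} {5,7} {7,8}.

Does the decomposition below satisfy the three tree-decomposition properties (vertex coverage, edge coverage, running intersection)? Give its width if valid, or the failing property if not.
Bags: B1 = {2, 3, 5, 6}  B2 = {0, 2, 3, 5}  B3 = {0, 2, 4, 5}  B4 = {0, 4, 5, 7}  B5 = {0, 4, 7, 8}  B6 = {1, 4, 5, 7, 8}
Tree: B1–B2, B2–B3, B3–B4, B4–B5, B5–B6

A tree decomposition must satisfy three properties: every vertex lies in some bag; for every edge, both endpoints lie together in some bag; and for every vertex, the bags containing it form a connected subtree. Here bags containing vertex 5 are not connected in the tree, so the decomposition is invalid.

No — bags containing vertex 5 are not connected in the tree.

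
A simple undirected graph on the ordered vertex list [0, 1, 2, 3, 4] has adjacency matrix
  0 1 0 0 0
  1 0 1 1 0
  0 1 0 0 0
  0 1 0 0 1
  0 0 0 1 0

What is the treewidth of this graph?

1

A width-1 tree decomposition is:
Bags: B1 = {0, 1}  B2 = {1, 3}  B3 = {3, 4}  B4 = {1, 2}
Tree: B1–B2, B2–B3, B2–B4
The largest bag has 2 vertices, giving width 1; this decomposition certifies tw(G) ≤ 1. G has an edge, so its treewidth is at least 1. Hence tw(G) = 1 exactly.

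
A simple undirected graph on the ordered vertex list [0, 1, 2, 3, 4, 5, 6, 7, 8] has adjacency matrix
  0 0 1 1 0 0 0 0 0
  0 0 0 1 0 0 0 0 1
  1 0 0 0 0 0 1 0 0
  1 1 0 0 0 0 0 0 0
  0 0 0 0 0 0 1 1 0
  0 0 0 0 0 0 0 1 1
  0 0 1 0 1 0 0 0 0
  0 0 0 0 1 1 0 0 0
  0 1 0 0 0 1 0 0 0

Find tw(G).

2

A width-2 tree decomposition is:
Bags: B1 = {0, 2, 6}  B2 = {0, 3, 6}  B3 = {1, 3, 6}  B4 = {1, 6, 8}  B5 = {5, 6, 8}  B6 = {5, 6, 7}  B7 = {4, 6, 7}
Tree: B1–B2, B2–B3, B3–B4, B4–B5, B5–B6, B6–B7
Every bag has size at most 3, so the width is 3 − 1 = 2 and tw(G) ≤ 2. Since 6–2–0–3–1–8–5–7–4–6 is a cycle in G, G is not acyclic. Forests are exactly the graphs of treewidth ≤ 1, so tw(G) ≥ 2. The upper and lower bounds meet at 2, so that is the treewidth.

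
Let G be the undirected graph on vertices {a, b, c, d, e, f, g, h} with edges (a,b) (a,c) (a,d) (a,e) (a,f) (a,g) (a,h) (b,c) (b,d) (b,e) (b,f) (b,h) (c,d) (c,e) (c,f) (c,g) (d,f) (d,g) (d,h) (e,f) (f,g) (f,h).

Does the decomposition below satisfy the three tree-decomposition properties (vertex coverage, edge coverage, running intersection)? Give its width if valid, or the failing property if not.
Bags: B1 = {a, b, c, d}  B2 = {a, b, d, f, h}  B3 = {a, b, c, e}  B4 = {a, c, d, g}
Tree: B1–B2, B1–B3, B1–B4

A tree decomposition must satisfy three properties: every vertex lies in some bag; for every edge, both endpoints lie together in some bag; and for every vertex, the bags containing it form a connected subtree. Here edge (f,c) lies in no bag, so the decomposition is invalid.

No — edge (f,c) lies in no bag.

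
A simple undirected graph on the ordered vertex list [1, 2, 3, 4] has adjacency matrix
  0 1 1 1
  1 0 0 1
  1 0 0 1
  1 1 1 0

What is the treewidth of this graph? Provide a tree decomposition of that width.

Treewidth 2.
One optimal decomposition is:
Bags: B1 = {1, 3, 4}  B2 = {1, 2, 4}
Tree: B1–B2

The largest bag has 3 vertices, giving width 2; this decomposition certifies tw(G) ≤ 2. For the lower bound, the 3 vertices {1, 2, 4} are pairwise adjacent, and any tree decomposition puts a clique entirely inside one bag — forcing width ≥ 2. Therefore the treewidth is 2.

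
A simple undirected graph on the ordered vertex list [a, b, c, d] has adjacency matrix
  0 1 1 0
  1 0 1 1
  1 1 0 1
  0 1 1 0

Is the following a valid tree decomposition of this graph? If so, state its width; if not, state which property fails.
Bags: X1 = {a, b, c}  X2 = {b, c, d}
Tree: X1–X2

Yes; width 2.

Checking the three conditions: (i) the bags cover all of {a, b, c, d}; (ii) for each edge, some bag contains both endpoints; (iii) the bags containing any fixed vertex form a subtree. All hold, so the decomposition is valid with width 3 − 1 = 2.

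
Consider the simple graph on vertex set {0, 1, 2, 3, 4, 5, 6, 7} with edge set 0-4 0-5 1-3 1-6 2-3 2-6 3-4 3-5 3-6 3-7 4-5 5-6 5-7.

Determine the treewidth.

2

A width-2 tree decomposition is:
Bags: B1 = {3, 5, 6}  B2 = {1, 3, 6}  B3 = {2, 3, 6}  B4 = {3, 4, 5}  B5 = {3, 5, 7}  B6 = {0, 4, 5}
Tree: B1–B2, B2–B3, B1–B4, B4–B5, B4–B6
Every bag has size at most 3, so the width is 3 − 1 = 2 and tw(G) ≤ 2. Conversely, {0, 4, 5} is a clique of size 3, and the vertices of any clique must share a bag in every tree decomposition; so some bag has ≥ 3 vertices and tw(G) ≥ 2. Hence tw(G) = 2 exactly.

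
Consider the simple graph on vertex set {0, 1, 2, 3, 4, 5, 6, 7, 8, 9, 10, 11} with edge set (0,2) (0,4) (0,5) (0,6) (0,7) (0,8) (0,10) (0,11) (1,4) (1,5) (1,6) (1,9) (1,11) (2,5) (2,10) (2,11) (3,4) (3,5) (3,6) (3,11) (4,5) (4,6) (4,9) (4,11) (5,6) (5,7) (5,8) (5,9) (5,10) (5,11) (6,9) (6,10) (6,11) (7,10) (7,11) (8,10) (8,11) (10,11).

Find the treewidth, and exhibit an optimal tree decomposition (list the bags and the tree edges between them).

Each bag holds 5 vertices, so the decomposition has width 4, which upper-bounds the treewidth. For the lower bound, the 5 vertices {1, 4, 5, 6, 9} are pairwise adjacent, and any tree decomposition puts a clique entirely inside one bag — forcing width ≥ 4. Therefore the treewidth is 4.

Treewidth 4.
Bags: B1 = {0, 5, 7, 10, 11}  B2 = {0, 5, 6, 10, 11}  B3 = {0, 5, 8, 10, 11}  B4 = {0, 2, 5, 10, 11}  B5 = {0, 4, 5, 6, 11}  B6 = {1, 4, 5, 6, 11}  B7 = {3, 4, 5, 6, 11}  B8 = {1, 4, 5, 6, 9}
Tree: B1–B2, B2–B3, B2–B4, B2–B5, B5–B6, B6–B7, B6–B8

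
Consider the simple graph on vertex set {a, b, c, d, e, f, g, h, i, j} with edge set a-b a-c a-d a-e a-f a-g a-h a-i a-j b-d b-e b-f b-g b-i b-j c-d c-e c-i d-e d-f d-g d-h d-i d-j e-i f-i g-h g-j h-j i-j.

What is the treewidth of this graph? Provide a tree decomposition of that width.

Every bag has size at most 5, so the width is 5 − 1 = 4 and tw(G) ≤ 4. For the lower bound, the 5 vertices {a, d, g, h, j} are pairwise adjacent, and any tree decomposition puts a clique entirely inside one bag — forcing width ≥ 4. Hence tw(G) = 4 exactly.

Treewidth 4.
Bags: B1 = {a, b, d, g, j}  B2 = {a, d, g, h, j}  B3 = {a, b, d, i, j}  B4 = {a, b, d, e, i}  B5 = {a, b, d, f, i}  B6 = {a, c, d, e, i}
Tree: B1–B2, B1–B3, B3–B4, B3–B5, B4–B6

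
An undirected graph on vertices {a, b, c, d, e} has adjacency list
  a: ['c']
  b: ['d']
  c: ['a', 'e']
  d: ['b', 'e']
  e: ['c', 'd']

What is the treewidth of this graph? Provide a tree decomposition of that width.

Treewidth 1.
One optimal decomposition is:
Bags: B1 = {b, d}  B2 = {d, e}  B3 = {c, e}  B4 = {a, c}
Tree: B1–B2, B2–B3, B3–B4

Every bag has size at most 2, so the width is 2 − 1 = 1 and tw(G) ≤ 1. Any graph with an edge has treewidth ≥ 1, and G has the edge b–d. Hence tw(G) = 1 exactly.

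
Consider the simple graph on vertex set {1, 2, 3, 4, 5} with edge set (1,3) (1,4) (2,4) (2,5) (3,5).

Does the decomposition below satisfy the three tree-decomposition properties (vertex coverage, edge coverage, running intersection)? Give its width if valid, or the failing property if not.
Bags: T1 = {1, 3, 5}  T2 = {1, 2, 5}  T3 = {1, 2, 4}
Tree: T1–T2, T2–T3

Yes; width 2.

Every vertex of G appears in some bag (union = {1, 2, 3, 4, 5}); every edge is covered by a bag; and for each vertex v the set of bags containing v is connected in the bag tree. The decomposition is therefore valid. The largest bag has 3 vertices, so the width is 2.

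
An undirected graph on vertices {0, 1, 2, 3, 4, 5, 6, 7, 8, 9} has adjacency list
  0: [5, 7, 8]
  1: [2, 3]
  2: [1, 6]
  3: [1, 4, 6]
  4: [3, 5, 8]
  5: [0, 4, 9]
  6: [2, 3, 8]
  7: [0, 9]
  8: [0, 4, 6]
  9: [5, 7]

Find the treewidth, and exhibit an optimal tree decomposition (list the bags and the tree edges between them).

Treewidth 2.
One such decomposition:
Bags: B1 = {0, 7, 9}  B2 = {0, 5, 9}  B3 = {0, 5, 8}  B4 = {4, 5, 8}  B5 = {4, 6, 8}  B6 = {3, 4, 6}  B7 = {2, 3, 6}  B8 = {1, 2, 3}
Tree: B1–B2, B2–B3, B3–B4, B4–B5, B5–B6, B6–B7, B7–B8

Every bag has size at most 3, so the width is 3 − 1 = 2 and tw(G) ≤ 2. Since 7–9–5–0–7 is a cycle in G, G is not acyclic. Forests are exactly the graphs of treewidth ≤ 1, so tw(G) ≥ 2. Therefore the treewidth is 2.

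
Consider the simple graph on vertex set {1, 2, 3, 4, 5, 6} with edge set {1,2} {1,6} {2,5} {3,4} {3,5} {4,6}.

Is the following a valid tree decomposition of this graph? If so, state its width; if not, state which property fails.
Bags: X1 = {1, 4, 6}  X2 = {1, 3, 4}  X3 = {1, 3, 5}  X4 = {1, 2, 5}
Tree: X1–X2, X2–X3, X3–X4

Yes; width 2.

Every vertex of G appears in some bag (union = {1, 2, 3, 4, 5, 6}); every edge is covered by a bag; and for each vertex v the set of bags containing v is connected in the bag tree. The decomposition is therefore valid. The largest bag has 3 vertices, so the width is 2.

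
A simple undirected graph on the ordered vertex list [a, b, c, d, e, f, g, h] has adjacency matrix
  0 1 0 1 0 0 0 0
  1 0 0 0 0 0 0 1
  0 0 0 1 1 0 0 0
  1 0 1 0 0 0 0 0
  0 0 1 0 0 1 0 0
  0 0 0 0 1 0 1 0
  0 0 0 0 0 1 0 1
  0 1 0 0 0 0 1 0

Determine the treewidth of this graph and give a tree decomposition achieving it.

Treewidth 2.
Bags: B1 = {f, g, h}  B2 = {e, f, h}  B3 = {c, e, h}  B4 = {c, d, h}  B5 = {a, d, h}  B6 = {a, b, h}
Tree: B1–B2, B2–B3, B3–B4, B4–B5, B5–B6

Every bag has size at most 3, so the width is 3 − 1 = 2 and tw(G) ≤ 2. For the lower bound, G contains the cycle h–g–f–e–c–d–a–b–h, so G is not a forest; only forests have treewidth ≤ 1, hence tw(G) ≥ 2. Therefore the treewidth is 2.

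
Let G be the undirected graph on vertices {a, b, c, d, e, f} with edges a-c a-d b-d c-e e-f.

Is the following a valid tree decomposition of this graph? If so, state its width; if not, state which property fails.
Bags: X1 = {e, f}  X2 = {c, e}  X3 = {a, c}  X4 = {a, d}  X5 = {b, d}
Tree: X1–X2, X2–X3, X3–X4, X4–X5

Checking the three conditions: (i) the bags cover all of {a, b, c, d, e, f}; (ii) for each edge, some bag contains both endpoints; (iii) the bags containing any fixed vertex form a subtree. All hold, so the decomposition is valid with width 2 − 1 = 1.

Yes; width 1.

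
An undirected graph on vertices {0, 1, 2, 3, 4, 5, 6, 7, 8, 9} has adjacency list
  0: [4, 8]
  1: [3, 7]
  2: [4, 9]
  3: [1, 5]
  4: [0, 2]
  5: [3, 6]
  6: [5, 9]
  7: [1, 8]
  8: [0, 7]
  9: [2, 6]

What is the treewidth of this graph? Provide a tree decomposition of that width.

Treewidth 2.
Bags: B1 = {0, 2, 4}  B2 = {0, 2, 9}  B3 = {0, 6, 9}  B4 = {0, 5, 6}  B5 = {0, 3, 5}  B6 = {0, 1, 3}  B7 = {0, 1, 7}  B8 = {0, 7, 8}
Tree: B1–B2, B2–B3, B3–B4, B4–B5, B5–B6, B6–B7, B7–B8

Every bag has size at most 3, so the width is 3 − 1 = 2 and tw(G) ≤ 2. For the lower bound, G contains the cycle 0–4–2–9–6–5–3–1–7–8–0, so G is not a forest; only forests have treewidth ≤ 1, hence tw(G) ≥ 2. Therefore the treewidth is 2.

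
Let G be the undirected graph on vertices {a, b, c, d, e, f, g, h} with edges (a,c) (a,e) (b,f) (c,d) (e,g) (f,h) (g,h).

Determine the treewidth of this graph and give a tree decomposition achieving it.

Treewidth 1.
Bags: B1 = {b, f}  B2 = {f, h}  B3 = {g, h}  B4 = {e, g}  B5 = {a, e}  B6 = {a, c}  B7 = {c, d}
Tree: B1–B2, B2–B3, B3–B4, B4–B5, B5–B6, B6–B7

Each bag holds 2 vertices, so the decomposition has width 1, which upper-bounds the treewidth. Since G has at least one edge (e.g. b–f), it is not an edgeless graph, so tw(G) ≥ 1. The upper and lower bounds meet at 1, so that is the treewidth.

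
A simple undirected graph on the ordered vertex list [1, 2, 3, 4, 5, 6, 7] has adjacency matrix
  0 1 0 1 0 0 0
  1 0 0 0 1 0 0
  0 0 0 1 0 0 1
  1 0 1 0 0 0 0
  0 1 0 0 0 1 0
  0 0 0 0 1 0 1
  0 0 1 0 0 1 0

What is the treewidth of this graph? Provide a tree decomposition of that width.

Treewidth 2.
One such decomposition:
Bags: B1 = {1, 3, 4}  B2 = {1, 3, 7}  B3 = {1, 6, 7}  B4 = {1, 5, 6}  B5 = {1, 2, 5}
Tree: B1–B2, B2–B3, B3–B4, B4–B5

Every bag has size at most 3, so the width is 3 − 1 = 2 and tw(G) ≤ 2. The edges 1–4–3–7–6–5–2–1 form a cycle, so G is not a tree and its treewidth is at least 2. The upper and lower bounds meet at 2, so that is the treewidth.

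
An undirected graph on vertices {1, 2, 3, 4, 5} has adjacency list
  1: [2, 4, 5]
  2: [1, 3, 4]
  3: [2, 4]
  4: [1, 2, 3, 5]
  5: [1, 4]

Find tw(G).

2

A width-2 tree decomposition is:
Bags: B1 = {1, 4, 5}  B2 = {1, 2, 4}  B3 = {2, 3, 4}
Tree: B1–B2, B2–B3
The largest bag has 3 vertices, giving width 2; this decomposition certifies tw(G) ≤ 2. On the other hand G contains the 3-clique {1, 2, 4}. A clique must lie in a single bag of any decomposition, so no decomposition can have width below 2. Hence tw(G) = 2 exactly.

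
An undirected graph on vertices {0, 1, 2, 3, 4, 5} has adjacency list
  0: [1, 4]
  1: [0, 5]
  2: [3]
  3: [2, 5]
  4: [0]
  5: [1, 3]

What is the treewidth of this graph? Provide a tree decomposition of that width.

Treewidth 1.
One such decomposition:
Bags: B1 = {2, 3}  B2 = {3, 5}  B3 = {1, 5}  B4 = {0, 1}  B5 = {0, 4}
Tree: B1–B2, B2–B3, B3–B4, B4–B5

The largest bag has 2 vertices, giving width 1; this decomposition certifies tw(G) ≤ 1. Since G has at least one edge (e.g. 2–3), it is not an edgeless graph, so tw(G) ≥ 1. Combining the bounds, tw(G) = 1.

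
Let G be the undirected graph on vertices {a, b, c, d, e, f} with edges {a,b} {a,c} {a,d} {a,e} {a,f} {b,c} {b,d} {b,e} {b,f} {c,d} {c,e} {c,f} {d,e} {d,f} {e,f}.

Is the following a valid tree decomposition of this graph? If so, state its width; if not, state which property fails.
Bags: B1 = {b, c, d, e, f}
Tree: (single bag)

A tree decomposition must satisfy three properties: every vertex lies in some bag; for every edge, both endpoints lie together in some bag; and for every vertex, the bags containing it form a connected subtree. Here vertex a appears in no bag, so the decomposition is invalid.

No — vertex a appears in no bag.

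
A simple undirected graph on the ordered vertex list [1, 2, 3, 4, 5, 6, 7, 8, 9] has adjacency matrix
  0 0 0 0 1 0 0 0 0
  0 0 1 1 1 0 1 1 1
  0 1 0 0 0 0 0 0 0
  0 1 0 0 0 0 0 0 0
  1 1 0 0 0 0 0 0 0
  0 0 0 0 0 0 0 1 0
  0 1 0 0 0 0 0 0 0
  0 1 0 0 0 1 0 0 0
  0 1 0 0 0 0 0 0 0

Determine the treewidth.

1

A width-1 tree decomposition is:
Bags: B1 = {2, 5}  B2 = {2, 9}  B3 = {2, 7}  B4 = {2, 8}  B5 = {2, 4}  B6 = {1, 5}  B7 = {6, 8}  B8 = {2, 3}
Tree: B1–B2, B1–B3, B3–B4, B3–B5, B1–B6, B4–B7, B1–B8
The largest bag has 2 vertices, giving width 1; this decomposition certifies tw(G) ≤ 1. Any graph with an edge has treewidth ≥ 1, and G has the edge 5–2. Combining the bounds, tw(G) = 1.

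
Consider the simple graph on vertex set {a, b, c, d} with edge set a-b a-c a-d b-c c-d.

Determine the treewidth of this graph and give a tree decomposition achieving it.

Each bag holds 3 vertices, so the decomposition has width 2, which upper-bounds the treewidth. Conversely, {a, c, d} is a clique of size 3, and the vertices of any clique must share a bag in every tree decomposition; so some bag has ≥ 3 vertices and tw(G) ≥ 2. Combining the bounds, tw(G) = 2.

Treewidth 2.
One optimal decomposition is:
Bags: B1 = {a, c, d}  B2 = {a, b, c}
Tree: B1–B2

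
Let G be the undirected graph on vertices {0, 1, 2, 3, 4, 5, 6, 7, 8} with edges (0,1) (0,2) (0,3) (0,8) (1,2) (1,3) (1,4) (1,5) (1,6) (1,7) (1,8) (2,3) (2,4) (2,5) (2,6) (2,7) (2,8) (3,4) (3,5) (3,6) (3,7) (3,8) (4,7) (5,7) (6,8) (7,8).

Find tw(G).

4

A width-4 tree decomposition is:
Bags: B1 = {1, 2, 3, 4, 7}  B2 = {1, 2, 3, 7, 8}  B3 = {1, 2, 3, 6, 8}  B4 = {1, 2, 3, 5, 7}  B5 = {0, 1, 2, 3, 8}
Tree: B1–B2, B2–B3, B2–B4, B3–B5
The largest bag has 5 vertices, giving width 4; this decomposition certifies tw(G) ≤ 4. For the lower bound, the 5 vertices {0, 1, 2, 3, 8} are pairwise adjacent, and any tree decomposition puts a clique entirely inside one bag — forcing width ≥ 4. Combining the bounds, tw(G) = 4.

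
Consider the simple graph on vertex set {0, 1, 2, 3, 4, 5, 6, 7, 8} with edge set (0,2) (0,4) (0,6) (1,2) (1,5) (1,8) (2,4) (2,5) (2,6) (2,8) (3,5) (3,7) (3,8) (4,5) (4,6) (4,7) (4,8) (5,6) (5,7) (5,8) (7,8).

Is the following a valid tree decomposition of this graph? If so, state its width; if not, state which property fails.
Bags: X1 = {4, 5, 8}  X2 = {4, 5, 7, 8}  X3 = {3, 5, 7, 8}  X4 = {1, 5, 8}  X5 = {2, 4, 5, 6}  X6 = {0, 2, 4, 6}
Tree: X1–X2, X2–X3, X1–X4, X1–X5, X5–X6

A tree decomposition must satisfy three properties: every vertex lies in some bag; for every edge, both endpoints lie together in some bag; and for every vertex, the bags containing it form a connected subtree. Here edge (2,8) lies in no bag, so the decomposition is invalid.

No — edge (2,8) lies in no bag.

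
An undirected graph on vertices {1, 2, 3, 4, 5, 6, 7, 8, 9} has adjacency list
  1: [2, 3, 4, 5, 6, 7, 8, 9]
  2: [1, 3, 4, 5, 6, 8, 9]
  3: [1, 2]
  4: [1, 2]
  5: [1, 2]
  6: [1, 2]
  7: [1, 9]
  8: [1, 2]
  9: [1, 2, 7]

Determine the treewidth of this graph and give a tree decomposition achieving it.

Every bag has size at most 3, so the width is 3 − 1 = 2 and tw(G) ≤ 2. Conversely, {1, 2, 3} is a clique of size 3, and the vertices of any clique must share a bag in every tree decomposition; so some bag has ≥ 3 vertices and tw(G) ≥ 2. Therefore the treewidth is 2.

Treewidth 2.
One optimal decomposition is:
Bags: B1 = {1, 2, 3}  B2 = {1, 2, 9}  B3 = {1, 2, 5}  B4 = {1, 2, 8}  B5 = {1, 7, 9}  B6 = {1, 2, 6}  B7 = {1, 2, 4}
Tree: B1–B2, B2–B3, B1–B4, B2–B5, B4–B6, B4–B7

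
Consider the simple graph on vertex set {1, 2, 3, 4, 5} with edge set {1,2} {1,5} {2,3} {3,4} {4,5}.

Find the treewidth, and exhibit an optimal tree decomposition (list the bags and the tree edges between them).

Treewidth 2.
One optimal decomposition is:
Bags: B1 = {1, 2, 3}  B2 = {1, 3, 5}  B3 = {3, 4, 5}
Tree: B1–B2, B2–B3

Every bag has size at most 3, so the width is 3 − 1 = 2 and tw(G) ≤ 2. Since 3–2–1–5–4–3 is a cycle in G, G is not acyclic. Forests are exactly the graphs of treewidth ≤ 1, so tw(G) ≥ 2. The upper and lower bounds meet at 2, so that is the treewidth.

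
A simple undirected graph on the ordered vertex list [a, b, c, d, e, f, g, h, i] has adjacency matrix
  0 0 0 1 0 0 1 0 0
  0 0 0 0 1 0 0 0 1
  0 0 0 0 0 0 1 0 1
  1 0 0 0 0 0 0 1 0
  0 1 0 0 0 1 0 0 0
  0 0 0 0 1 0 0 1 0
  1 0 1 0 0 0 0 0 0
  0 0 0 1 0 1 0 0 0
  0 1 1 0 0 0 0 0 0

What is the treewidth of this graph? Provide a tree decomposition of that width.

Treewidth 2.
Bags: B1 = {b, e, f}  B2 = {b, f, h}  B3 = {b, d, h}  B4 = {a, b, d}  B5 = {a, b, g}  B6 = {b, c, g}  B7 = {b, c, i}
Tree: B1–B2, B2–B3, B3–B4, B4–B5, B5–B6, B6–B7

Every bag has size at most 3, so the width is 3 − 1 = 2 and tw(G) ≤ 2. For the lower bound, G contains the cycle b–e–f–h–d–a–g–c–i–b, so G is not a forest; only forests have treewidth ≤ 1, hence tw(G) ≥ 2. Combining the bounds, tw(G) = 2.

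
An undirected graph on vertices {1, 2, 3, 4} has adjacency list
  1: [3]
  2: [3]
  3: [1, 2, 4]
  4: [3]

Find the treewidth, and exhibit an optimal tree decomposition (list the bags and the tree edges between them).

Treewidth 1.
One optimal decomposition is:
Bags: B1 = {3, 4}  B2 = {1, 3}  B3 = {2, 3}
Tree: B1–B2, B2–B3

Each bag holds 2 vertices, so the decomposition has width 1, which upper-bounds the treewidth. Any graph with an edge has treewidth ≥ 1, and G has the edge 3–4. Hence tw(G) = 1 exactly.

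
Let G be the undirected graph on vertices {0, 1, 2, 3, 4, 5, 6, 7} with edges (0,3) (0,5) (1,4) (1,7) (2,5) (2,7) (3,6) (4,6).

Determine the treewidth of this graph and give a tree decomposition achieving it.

Every bag has size at most 3, so the width is 3 − 1 = 2 and tw(G) ≤ 2. Since 6–4–1–7–2–5–0–3–6 is a cycle in G, G is not acyclic. Forests are exactly the graphs of treewidth ≤ 1, so tw(G) ≥ 2. Combining the bounds, tw(G) = 2.

Treewidth 2.
Bags: B1 = {1, 4, 6}  B2 = {1, 6, 7}  B3 = {2, 6, 7}  B4 = {2, 5, 6}  B5 = {0, 5, 6}  B6 = {0, 3, 6}
Tree: B1–B2, B2–B3, B3–B4, B4–B5, B5–B6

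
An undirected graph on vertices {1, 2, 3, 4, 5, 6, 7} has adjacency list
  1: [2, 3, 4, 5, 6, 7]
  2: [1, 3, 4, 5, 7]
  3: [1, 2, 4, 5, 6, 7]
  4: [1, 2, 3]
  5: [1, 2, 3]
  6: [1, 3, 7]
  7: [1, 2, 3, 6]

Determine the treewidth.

A width-3 tree decomposition is:
Bags: B1 = {1, 2, 3, 7}  B2 = {1, 2, 3, 5}  B3 = {1, 2, 3, 4}  B4 = {1, 3, 6, 7}
Tree: B1–B2, B1–B3, B1–B4
Every bag has size at most 4, so the width is 4 − 1 = 3 and tw(G) ≤ 3. Conversely, {1, 2, 3, 4} is a clique of size 4, and the vertices of any clique must share a bag in every tree decomposition; so some bag has ≥ 4 vertices and tw(G) ≥ 3. The upper and lower bounds meet at 3, so that is the treewidth.

3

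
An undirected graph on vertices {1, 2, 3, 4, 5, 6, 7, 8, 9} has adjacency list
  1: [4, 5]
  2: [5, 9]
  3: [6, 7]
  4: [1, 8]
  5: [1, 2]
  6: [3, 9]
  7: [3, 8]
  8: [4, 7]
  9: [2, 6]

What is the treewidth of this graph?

2

A width-2 tree decomposition is:
Bags: B1 = {3, 7, 8}  B2 = {3, 4, 8}  B3 = {1, 3, 4}  B4 = {1, 3, 5}  B5 = {2, 3, 5}  B6 = {2, 3, 9}  B7 = {3, 6, 9}
Tree: B1–B2, B2–B3, B3–B4, B4–B5, B5–B6, B6–B7
Each bag holds 3 vertices, so the decomposition has width 2, which upper-bounds the treewidth. The edges 3–7–8–4–1–5–2–9–6–3 form a cycle, so G is not a tree and its treewidth is at least 2. The upper and lower bounds meet at 2, so that is the treewidth.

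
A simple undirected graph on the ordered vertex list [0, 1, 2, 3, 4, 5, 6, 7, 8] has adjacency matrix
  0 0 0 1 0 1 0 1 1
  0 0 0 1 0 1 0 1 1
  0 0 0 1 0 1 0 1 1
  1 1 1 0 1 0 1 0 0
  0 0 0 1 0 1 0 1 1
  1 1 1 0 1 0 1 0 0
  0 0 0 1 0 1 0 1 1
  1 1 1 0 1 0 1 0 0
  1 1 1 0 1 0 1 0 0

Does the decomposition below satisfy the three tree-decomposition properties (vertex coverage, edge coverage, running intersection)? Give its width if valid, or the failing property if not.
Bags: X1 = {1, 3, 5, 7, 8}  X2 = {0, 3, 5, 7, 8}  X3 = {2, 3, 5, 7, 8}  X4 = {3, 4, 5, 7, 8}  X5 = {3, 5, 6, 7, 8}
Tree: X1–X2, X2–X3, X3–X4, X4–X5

Yes; width 4.

Checking the three conditions: (i) the bags cover all of {0, 1, 2, 3, 4, 5, 6, 7, 8}; (ii) for each edge, some bag contains both endpoints; (iii) the bags containing any fixed vertex form a subtree. All hold, so the decomposition is valid with width 5 − 1 = 4.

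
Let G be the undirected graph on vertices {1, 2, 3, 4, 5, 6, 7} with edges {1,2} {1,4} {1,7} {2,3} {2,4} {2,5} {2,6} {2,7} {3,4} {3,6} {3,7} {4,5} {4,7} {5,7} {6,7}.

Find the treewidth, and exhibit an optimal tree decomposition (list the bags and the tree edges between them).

Treewidth 3.
Bags: B1 = {2, 3, 4, 7}  B2 = {1, 2, 4, 7}  B3 = {2, 3, 6, 7}  B4 = {2, 4, 5, 7}
Tree: B1–B2, B1–B3, B1–B4

The largest bag has 4 vertices, giving width 3; this decomposition certifies tw(G) ≤ 3. Conversely, {1, 2, 4, 7} is a clique of size 4, and the vertices of any clique must share a bag in every tree decomposition; so some bag has ≥ 4 vertices and tw(G) ≥ 3. Combining the bounds, tw(G) = 3.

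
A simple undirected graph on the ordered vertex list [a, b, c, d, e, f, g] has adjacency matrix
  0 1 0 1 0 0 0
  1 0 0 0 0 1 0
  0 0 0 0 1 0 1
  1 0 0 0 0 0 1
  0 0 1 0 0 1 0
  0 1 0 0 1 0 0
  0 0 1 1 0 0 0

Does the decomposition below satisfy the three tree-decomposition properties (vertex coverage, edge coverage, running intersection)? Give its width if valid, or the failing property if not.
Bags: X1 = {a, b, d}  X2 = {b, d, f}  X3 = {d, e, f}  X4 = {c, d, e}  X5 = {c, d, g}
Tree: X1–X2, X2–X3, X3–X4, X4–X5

Yes; width 2.

Checking the three conditions: (i) the bags cover all of {a, b, c, d, e, f, g}; (ii) for each edge, some bag contains both endpoints; (iii) the bags containing any fixed vertex form a subtree. All hold, so the decomposition is valid with width 3 − 1 = 2.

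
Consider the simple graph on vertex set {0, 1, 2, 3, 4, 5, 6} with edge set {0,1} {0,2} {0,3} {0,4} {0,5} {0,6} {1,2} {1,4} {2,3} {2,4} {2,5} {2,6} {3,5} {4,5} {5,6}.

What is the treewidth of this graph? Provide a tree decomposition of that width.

Treewidth 3.
One such decomposition:
Bags: B1 = {0, 2, 3, 5}  B2 = {0, 2, 5, 6}  B3 = {0, 2, 4, 5}  B4 = {0, 1, 2, 4}
Tree: B1–B2, B2–B3, B3–B4

Every bag has size at most 4, so the width is 4 − 1 = 3 and tw(G) ≤ 3. On the other hand G contains the 4-clique {0, 1, 2, 4}. A clique must lie in a single bag of any decomposition, so no decomposition can have width below 3. Hence tw(G) = 3 exactly.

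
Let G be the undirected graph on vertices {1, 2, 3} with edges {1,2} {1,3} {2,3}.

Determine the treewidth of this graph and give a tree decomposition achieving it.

With just one bag of size 3, the width is 3 − 1 = 2, so tw(G) ≤ 2. Conversely, {1, 2, 3} is a clique of size 3, and the vertices of any clique must share a bag in every tree decomposition; so some bag has ≥ 3 vertices and tw(G) ≥ 2. Therefore the treewidth is 2.

Treewidth 2.
One such decomposition:
Bags: B1 = {1, 2, 3}
Tree: (single bag)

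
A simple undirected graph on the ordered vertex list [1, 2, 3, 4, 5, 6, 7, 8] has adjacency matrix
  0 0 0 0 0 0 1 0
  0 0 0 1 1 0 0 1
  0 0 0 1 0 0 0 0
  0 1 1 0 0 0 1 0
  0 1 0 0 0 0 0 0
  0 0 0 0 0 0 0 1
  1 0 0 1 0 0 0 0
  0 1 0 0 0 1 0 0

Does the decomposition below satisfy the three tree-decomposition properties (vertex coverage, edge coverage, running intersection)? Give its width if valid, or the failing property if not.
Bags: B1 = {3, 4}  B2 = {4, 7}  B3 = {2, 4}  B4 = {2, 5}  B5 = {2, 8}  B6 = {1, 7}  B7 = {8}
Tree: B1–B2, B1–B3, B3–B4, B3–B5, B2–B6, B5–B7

A tree decomposition must satisfy three properties: every vertex lies in some bag; for every edge, both endpoints lie together in some bag; and for every vertex, the bags containing it form a connected subtree. Here vertex 6 appears in no bag, so the decomposition is invalid.

No — vertex 6 appears in no bag.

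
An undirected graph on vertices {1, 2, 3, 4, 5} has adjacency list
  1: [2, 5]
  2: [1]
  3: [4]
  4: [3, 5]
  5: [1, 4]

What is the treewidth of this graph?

1

A width-1 tree decomposition is:
Bags: B1 = {3, 4}  B2 = {4, 5}  B3 = {1, 5}  B4 = {1, 2}
Tree: B1–B2, B2–B3, B3–B4
The largest bag has 2 vertices, giving width 1; this decomposition certifies tw(G) ≤ 1. Since G has at least one edge (e.g. 3–4), it is not an edgeless graph, so tw(G) ≥ 1. Combining the bounds, tw(G) = 1.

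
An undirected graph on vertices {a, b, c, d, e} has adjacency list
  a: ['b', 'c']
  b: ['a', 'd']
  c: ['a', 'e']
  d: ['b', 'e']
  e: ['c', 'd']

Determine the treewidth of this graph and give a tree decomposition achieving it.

Every bag has size at most 3, so the width is 3 − 1 = 2 and tw(G) ≤ 2. The edges b–d–e–c–a–b form a cycle, so G is not a tree and its treewidth is at least 2. The upper and lower bounds meet at 2, so that is the treewidth.

Treewidth 2.
Bags: B1 = {b, d, e}  B2 = {b, c, e}  B3 = {a, b, c}
Tree: B1–B2, B2–B3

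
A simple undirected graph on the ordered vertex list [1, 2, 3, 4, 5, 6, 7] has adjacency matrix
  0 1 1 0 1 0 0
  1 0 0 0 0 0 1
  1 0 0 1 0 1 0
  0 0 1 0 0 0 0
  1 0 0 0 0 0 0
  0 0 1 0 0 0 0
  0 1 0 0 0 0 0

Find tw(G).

1

A width-1 tree decomposition is:
Bags: B1 = {1, 2}  B2 = {1, 3}  B3 = {2, 7}  B4 = {3, 6}  B5 = {1, 5}  B6 = {3, 4}
Tree: B1–B2, B1–B3, B2–B4, B1–B5, B2–B6
Each bag holds 2 vertices, so the decomposition has width 1, which upper-bounds the treewidth. Since G has at least one edge (e.g. 1–2), it is not an edgeless graph, so tw(G) ≥ 1. The upper and lower bounds meet at 1, so that is the treewidth.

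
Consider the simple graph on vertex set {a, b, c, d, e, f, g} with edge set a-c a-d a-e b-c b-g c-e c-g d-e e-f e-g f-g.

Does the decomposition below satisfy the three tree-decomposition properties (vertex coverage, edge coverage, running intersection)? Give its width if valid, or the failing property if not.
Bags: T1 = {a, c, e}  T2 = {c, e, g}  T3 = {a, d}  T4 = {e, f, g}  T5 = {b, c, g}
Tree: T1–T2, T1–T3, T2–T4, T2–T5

No — edge (e,d) lies in no bag.

A tree decomposition must satisfy three properties: every vertex lies in some bag; for every edge, both endpoints lie together in some bag; and for every vertex, the bags containing it form a connected subtree. Here edge (e,d) lies in no bag, so the decomposition is invalid.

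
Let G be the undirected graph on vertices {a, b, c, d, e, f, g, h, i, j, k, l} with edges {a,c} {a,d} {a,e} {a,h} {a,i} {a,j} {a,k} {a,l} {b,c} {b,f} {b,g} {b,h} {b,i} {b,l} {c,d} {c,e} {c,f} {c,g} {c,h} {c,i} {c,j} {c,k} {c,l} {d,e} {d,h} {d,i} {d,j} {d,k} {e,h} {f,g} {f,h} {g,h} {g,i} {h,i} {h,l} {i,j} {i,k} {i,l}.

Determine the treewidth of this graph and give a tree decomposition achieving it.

The largest bag has 5 vertices, giving width 4; this decomposition certifies tw(G) ≤ 4. For the lower bound, the 5 vertices {a, c, d, i, j} are pairwise adjacent, and any tree decomposition puts a clique entirely inside one bag — forcing width ≥ 4. Hence tw(G) = 4 exactly.

Treewidth 4.
One such decomposition:
Bags: B1 = {a, c, d, i, k}  B2 = {a, c, d, h, i}  B3 = {a, c, h, i, l}  B4 = {a, c, d, e, h}  B5 = {a, c, d, i, j}  B6 = {b, c, h, i, l}  B7 = {b, c, g, h, i}  B8 = {b, c, f, g, h}
Tree: B1–B2, B2–B3, B2–B4, B2–B5, B3–B6, B6–B7, B7–B8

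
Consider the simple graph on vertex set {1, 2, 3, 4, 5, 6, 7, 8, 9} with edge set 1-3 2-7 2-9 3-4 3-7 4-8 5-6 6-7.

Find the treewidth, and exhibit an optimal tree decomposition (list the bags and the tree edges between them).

Treewidth 1.
One optimal decomposition is:
Bags: B1 = {3, 7}  B2 = {6, 7}  B3 = {1, 3}  B4 = {2, 7}  B5 = {3, 4}  B6 = {5, 6}  B7 = {2, 9}  B8 = {4, 8}
Tree: B1–B2, B1–B3, B1–B4, B3–B5, B2–B6, B4–B7, B5–B8

The largest bag has 2 vertices, giving width 1; this decomposition certifies tw(G) ≤ 1. Since G has at least one edge (e.g. 7–3), it is not an edgeless graph, so tw(G) ≥ 1. Therefore the treewidth is 1.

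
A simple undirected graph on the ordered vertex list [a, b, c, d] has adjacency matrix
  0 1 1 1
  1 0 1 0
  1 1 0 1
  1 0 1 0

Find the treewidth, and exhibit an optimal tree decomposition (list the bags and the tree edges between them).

Every bag has size at most 3, so the width is 3 − 1 = 2 and tw(G) ≤ 2. Conversely, {a, c, d} is a clique of size 3, and the vertices of any clique must share a bag in every tree decomposition; so some bag has ≥ 3 vertices and tw(G) ≥ 2. Combining the bounds, tw(G) = 2.

Treewidth 2.
One optimal decomposition is:
Bags: B1 = {a, b, c}  B2 = {a, c, d}
Tree: B1–B2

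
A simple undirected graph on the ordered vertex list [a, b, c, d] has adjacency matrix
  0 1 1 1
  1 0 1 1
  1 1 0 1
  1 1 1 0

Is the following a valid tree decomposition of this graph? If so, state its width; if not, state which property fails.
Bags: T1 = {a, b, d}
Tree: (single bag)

A tree decomposition must satisfy three properties: every vertex lies in some bag; for every edge, both endpoints lie together in some bag; and for every vertex, the bags containing it form a connected subtree. Here vertex c appears in no bag, so the decomposition is invalid.

No — vertex c appears in no bag.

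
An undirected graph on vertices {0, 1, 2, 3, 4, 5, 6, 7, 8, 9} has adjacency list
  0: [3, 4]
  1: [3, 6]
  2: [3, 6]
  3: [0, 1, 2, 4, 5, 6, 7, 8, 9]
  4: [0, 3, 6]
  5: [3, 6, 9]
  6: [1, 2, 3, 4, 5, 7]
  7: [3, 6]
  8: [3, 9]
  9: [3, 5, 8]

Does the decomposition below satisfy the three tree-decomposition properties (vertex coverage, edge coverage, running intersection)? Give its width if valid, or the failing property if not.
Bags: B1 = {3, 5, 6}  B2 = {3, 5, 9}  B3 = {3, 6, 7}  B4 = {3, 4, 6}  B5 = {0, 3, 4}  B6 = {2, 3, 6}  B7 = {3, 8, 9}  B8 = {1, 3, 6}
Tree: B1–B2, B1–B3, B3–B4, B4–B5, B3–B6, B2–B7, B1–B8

Every vertex of G appears in some bag (union = {0, 1, 2, 3, 4, 5, 6, 7, 8, 9}); every edge is covered by a bag; and for each vertex v the set of bags containing v is connected in the bag tree. The decomposition is therefore valid. The largest bag has 3 vertices, so the width is 2.

Yes; width 2.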